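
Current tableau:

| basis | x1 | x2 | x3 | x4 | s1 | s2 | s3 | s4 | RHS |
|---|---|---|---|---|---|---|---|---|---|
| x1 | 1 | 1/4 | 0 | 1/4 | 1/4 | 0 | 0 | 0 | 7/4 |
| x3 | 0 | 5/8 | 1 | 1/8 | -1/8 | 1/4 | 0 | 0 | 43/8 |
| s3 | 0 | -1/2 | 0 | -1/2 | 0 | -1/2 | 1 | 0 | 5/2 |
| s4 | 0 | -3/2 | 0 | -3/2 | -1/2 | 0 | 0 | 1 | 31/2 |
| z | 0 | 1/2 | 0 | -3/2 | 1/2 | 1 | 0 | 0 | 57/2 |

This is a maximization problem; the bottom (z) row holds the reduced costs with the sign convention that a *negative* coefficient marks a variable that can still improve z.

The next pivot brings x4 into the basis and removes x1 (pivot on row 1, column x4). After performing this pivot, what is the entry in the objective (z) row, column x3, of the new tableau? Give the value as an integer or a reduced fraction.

Pivot element is row 1, column x4: 1/4.
Normalize row 1: new (row 1, x3) = 0/(1/4) = 0.
z-row ← z-row − (-3/2)·(new row 1): 0 − (-3/2)·0 = 0.

0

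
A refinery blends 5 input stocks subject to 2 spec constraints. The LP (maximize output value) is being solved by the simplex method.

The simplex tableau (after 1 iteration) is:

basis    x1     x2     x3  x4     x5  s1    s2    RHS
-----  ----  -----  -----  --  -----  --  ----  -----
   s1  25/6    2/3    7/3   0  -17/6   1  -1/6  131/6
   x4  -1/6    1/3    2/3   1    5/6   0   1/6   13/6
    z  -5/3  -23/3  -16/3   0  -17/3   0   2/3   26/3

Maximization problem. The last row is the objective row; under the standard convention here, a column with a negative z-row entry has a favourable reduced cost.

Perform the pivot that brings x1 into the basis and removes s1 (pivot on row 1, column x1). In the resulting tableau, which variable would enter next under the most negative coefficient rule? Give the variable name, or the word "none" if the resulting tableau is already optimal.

x2

Pivot element 25/6. New z-row = old z-row − (-5/3)·(row 1/(25/6)).
Updated z-row coefficients: x1: 0, x2: -37/5, x3: -22/5, x4: 0, x5: -34/5, s1: 2/5, s2: 3/5.
The most negative is -37/5 in column x2, so x2 would enter next.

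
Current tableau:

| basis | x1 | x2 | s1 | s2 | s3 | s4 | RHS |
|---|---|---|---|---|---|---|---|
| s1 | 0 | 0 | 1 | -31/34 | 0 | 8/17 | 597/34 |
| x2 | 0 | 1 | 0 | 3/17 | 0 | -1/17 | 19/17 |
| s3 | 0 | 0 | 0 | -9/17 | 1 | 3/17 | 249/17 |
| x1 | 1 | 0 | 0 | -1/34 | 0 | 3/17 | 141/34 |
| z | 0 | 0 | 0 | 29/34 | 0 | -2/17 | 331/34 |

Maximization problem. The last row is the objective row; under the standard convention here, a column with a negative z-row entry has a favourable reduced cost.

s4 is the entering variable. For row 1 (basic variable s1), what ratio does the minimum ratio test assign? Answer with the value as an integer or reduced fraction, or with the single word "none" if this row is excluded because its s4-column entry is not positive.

597/16

Ratio = RHS / (s4 entry) = (597/34) / (8/17) = 597/16.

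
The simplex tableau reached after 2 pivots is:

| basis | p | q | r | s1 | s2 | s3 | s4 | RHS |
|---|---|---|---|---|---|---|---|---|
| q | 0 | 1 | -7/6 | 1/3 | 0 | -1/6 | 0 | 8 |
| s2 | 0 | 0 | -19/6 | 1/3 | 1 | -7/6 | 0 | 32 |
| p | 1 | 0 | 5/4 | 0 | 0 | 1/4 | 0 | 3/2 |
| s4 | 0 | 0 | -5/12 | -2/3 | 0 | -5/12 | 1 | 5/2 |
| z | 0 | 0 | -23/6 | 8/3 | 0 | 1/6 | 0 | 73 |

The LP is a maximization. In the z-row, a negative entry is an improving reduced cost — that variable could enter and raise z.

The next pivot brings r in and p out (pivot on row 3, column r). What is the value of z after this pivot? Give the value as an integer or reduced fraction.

388/5

Minimum ratio for r: (3/2)/(5/4) = 6/5.
z changes by −(z-row coeff of r)·ratio = −(-23/6)·(6/5) = 23/5.
New z = 73 + (23/5) = 388/5.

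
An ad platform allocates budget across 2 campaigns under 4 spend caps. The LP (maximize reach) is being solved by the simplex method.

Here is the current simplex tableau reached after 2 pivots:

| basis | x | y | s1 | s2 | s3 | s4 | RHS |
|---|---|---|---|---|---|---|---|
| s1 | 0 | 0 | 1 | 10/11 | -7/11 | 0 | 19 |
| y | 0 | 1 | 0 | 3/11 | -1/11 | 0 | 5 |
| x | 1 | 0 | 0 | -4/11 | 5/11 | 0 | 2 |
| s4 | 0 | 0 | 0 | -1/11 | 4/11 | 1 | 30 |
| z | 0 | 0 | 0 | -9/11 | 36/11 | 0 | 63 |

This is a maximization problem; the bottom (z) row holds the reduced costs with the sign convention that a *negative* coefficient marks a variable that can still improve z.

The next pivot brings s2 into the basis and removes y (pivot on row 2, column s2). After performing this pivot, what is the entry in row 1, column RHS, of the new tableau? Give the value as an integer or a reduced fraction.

Pivot element is row 2, column s2: 3/11.
Normalize row 2: new (row 2, RHS) = 5/(3/11) = 55/3.
row 1 ← row 1 − (10/11)·(new row 2): 19 − (10/11)·(55/3) = 7/3.

7/3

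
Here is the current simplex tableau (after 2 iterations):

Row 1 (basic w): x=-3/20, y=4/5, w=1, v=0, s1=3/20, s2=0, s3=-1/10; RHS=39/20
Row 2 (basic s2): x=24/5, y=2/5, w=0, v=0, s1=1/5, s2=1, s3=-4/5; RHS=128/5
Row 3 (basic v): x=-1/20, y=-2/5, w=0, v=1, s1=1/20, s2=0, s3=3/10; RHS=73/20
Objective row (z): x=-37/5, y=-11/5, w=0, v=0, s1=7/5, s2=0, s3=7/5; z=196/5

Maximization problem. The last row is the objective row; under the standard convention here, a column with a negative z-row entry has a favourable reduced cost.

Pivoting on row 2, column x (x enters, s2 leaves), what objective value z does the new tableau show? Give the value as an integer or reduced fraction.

236/3

Minimum ratio for x: (128/5)/(24/5) = 16/3.
z changes by −(z-row coeff of x)·ratio = −(-37/5)·(16/3) = 592/15.
New z = 196/5 + (592/15) = 236/3.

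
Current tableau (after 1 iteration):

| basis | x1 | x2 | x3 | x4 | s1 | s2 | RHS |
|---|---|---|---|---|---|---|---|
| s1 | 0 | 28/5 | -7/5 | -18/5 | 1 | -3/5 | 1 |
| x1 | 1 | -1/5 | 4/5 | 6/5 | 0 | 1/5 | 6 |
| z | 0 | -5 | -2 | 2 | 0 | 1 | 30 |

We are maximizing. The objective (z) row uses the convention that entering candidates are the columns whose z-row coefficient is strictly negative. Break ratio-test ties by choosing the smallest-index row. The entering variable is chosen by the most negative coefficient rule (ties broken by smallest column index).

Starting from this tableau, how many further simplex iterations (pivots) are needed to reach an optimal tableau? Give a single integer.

2

pivot: x2 in, s1 out → z = 865/28
pivot: x3 in, x1 out → z = 1198/21
No improving column remains; optimal.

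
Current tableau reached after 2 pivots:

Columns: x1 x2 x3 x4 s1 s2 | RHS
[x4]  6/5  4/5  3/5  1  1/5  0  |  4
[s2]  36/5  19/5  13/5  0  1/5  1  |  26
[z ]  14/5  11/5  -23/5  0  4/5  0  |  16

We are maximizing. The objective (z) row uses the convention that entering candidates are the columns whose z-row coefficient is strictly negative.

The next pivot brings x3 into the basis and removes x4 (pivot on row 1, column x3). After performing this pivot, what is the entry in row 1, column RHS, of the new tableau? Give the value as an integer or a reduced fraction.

20/3

Pivot element is row 1, column x3: 3/5.
Normalize row 1: new (row 1, RHS) = 4/(3/5) = 20/3.
Row 1 is the pivot row, so the entry is 20/3.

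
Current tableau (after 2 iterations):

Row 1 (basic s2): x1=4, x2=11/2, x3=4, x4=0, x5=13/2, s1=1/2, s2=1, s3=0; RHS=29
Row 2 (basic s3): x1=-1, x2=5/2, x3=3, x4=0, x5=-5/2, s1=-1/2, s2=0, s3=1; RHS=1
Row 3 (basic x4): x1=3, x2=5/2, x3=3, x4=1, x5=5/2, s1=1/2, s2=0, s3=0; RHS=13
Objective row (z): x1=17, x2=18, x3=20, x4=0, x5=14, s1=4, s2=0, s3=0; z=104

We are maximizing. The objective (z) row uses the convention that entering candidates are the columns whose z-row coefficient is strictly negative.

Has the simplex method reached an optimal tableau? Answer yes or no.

No objective-row coefficient is strictly negative, so no entering variable exists; the tableau is optimal.

yes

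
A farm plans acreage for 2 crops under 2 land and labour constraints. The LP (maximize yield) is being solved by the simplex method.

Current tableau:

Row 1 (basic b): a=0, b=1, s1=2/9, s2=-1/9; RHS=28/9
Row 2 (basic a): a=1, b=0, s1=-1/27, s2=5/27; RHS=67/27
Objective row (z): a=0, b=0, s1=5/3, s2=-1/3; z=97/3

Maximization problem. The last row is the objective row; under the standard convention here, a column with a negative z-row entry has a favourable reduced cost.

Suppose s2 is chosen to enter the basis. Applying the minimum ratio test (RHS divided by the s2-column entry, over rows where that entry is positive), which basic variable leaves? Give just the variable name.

Ratios: row 1 (b): entry -1/9 ≤ 0, skip; row 2 (a): (67/27)/(5/27) = 67/5.
Minimum ratio 67/5 is in the a row, so a leaves.

a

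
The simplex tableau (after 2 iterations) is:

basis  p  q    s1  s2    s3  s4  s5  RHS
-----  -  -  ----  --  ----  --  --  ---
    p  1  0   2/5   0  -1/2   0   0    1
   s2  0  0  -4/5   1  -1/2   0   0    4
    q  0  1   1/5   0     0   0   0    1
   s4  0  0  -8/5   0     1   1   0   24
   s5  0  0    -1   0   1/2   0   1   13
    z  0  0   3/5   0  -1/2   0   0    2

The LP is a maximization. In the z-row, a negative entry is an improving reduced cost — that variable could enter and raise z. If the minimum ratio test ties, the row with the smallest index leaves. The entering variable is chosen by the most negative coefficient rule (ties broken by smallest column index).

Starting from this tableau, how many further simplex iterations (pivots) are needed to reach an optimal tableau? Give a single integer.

2

pivot: s3 in, s4 out → z = 14
pivot: s1 in, q out → z = 15
No improving column remains; optimal.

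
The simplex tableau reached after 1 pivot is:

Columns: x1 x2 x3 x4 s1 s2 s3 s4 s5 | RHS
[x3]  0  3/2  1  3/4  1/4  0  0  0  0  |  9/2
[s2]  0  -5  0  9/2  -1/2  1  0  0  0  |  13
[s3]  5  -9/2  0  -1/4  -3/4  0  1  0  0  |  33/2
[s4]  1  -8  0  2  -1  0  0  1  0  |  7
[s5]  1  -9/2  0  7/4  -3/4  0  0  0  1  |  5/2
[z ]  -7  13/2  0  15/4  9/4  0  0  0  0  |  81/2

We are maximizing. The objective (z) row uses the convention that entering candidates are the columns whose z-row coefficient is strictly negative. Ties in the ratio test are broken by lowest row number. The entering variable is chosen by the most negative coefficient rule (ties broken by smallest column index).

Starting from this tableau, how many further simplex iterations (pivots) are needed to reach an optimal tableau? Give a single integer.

pivot: x1 in, s5 out → z = 58
pivot: x2 in, s3 out → z = 572/9
No improving column remains; optimal.

2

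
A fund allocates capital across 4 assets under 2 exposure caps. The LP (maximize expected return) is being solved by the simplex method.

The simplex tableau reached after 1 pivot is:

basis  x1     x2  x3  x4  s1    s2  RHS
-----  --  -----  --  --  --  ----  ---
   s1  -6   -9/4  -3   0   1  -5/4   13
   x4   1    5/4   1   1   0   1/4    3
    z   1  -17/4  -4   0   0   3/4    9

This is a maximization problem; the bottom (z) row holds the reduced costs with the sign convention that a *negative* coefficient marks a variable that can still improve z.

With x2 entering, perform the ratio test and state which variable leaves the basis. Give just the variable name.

x4

Ratios: row 1 (s1): entry -9/4 ≤ 0, skip; row 2 (x4): 3/(5/4) = 12/5.
Minimum ratio 12/5 is in the x4 row, so x4 leaves.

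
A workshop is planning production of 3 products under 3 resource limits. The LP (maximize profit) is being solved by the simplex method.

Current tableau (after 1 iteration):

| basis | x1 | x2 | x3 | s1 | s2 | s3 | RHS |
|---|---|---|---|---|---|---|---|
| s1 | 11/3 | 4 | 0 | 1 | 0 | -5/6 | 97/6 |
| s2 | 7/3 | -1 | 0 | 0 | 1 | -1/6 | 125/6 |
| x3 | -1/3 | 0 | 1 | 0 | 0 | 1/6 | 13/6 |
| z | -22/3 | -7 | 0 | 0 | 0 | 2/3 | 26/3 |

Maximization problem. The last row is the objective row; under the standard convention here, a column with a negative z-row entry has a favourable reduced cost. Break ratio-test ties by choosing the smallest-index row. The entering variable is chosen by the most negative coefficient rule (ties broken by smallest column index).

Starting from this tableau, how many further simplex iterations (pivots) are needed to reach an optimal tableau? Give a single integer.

3

pivot: x1 in, s1 out → z = 41
pivot: s3 in, s2 out → z = 70
pivot: x2 in, x3 out → z = 77
No improving column remains; optimal.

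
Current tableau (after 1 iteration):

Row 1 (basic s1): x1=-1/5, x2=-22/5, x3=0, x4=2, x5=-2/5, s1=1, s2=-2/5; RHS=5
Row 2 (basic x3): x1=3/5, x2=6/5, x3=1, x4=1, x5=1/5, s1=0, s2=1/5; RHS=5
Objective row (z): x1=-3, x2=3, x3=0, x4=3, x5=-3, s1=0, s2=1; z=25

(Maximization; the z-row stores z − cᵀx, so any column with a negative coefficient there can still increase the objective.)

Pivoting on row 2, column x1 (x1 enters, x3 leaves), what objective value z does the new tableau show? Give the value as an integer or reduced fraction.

50

Minimum ratio for x1: 5/(3/5) = 25/3.
z changes by −(z-row coeff of x1)·ratio = −(-3)·(25/3) = 25.
New z = 25 + 25 = 50.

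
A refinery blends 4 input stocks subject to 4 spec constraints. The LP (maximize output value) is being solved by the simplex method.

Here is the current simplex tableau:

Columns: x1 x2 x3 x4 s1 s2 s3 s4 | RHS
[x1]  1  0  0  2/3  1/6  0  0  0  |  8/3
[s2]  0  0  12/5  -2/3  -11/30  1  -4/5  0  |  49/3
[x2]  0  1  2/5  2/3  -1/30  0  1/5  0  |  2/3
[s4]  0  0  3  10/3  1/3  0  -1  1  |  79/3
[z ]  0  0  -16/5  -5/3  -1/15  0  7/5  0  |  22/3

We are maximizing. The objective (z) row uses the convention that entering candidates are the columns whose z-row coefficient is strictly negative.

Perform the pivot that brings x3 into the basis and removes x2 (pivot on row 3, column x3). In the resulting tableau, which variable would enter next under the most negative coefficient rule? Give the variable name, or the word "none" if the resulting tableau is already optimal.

s1

Pivot element 2/5. New z-row = old z-row − (-16/5)·(row 3/(2/5)).
Updated z-row coefficients: x1: 0, x2: 8, x3: 0, x4: 11/3, s1: -1/3, s2: 0, s3: 3, s4: 0.
The most negative is -1/3 in column s1, so s1 would enter next.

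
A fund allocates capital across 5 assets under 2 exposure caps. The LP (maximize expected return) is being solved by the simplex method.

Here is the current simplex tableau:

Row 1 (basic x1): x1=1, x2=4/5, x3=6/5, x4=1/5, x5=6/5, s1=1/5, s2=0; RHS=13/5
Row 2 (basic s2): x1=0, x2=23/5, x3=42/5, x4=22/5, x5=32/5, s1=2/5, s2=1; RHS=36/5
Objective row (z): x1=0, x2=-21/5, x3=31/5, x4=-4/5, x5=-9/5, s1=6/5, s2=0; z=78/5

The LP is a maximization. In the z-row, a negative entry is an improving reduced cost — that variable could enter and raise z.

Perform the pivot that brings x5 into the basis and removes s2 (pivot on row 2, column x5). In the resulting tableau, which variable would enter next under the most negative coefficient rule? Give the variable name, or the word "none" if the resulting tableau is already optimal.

Pivot element 32/5. New z-row = old z-row − (-9/5)·(row 2/(32/5)).
Updated z-row coefficients: x1: 0, x2: -93/32, x3: 137/16, x4: 7/16, x5: 0, s1: 21/16, s2: 9/32.
The most negative is -93/32 in column x2, so x2 would enter next.

x2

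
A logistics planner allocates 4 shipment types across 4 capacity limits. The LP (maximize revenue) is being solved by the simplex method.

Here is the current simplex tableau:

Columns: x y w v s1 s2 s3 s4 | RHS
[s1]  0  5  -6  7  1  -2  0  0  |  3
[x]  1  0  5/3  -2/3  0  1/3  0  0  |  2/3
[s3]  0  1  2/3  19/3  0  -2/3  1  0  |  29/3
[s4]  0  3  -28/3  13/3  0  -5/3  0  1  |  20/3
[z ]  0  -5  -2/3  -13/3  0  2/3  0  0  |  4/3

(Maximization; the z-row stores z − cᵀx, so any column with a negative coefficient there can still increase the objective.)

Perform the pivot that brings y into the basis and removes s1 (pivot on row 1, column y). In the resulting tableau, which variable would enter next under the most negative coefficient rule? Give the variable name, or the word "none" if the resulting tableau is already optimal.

Pivot element 5. New z-row = old z-row − (-5)·(row 1/5).
Updated z-row coefficients: x: 0, y: 0, w: -20/3, v: 8/3, s1: 1, s2: -4/3, s3: 0, s4: 0.
The most negative is -20/3 in column w, so w would enter next.

w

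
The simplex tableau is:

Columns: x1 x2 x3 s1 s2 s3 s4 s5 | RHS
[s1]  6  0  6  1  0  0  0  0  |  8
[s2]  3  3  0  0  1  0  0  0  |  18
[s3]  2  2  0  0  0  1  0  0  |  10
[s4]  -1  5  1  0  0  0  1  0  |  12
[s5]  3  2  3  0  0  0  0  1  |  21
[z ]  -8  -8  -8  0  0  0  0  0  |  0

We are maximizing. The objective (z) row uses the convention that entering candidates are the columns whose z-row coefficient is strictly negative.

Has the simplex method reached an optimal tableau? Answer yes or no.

Column x1 has objective-row coefficient -8, which is negative; an improving pivot exists, so not yet optimal.

no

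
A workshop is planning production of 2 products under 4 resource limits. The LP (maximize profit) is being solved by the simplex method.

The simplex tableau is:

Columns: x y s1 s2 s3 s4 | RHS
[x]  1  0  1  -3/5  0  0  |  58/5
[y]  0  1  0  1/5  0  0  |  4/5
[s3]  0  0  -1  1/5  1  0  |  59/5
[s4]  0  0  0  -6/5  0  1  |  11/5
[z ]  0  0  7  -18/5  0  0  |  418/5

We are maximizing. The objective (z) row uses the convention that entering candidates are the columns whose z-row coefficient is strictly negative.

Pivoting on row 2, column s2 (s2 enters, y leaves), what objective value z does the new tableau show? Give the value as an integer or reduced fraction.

98

Minimum ratio for s2: (4/5)/(1/5) = 4.
z changes by −(z-row coeff of s2)·ratio = −(-18/5)·4 = 72/5.
New z = 418/5 + (72/5) = 98.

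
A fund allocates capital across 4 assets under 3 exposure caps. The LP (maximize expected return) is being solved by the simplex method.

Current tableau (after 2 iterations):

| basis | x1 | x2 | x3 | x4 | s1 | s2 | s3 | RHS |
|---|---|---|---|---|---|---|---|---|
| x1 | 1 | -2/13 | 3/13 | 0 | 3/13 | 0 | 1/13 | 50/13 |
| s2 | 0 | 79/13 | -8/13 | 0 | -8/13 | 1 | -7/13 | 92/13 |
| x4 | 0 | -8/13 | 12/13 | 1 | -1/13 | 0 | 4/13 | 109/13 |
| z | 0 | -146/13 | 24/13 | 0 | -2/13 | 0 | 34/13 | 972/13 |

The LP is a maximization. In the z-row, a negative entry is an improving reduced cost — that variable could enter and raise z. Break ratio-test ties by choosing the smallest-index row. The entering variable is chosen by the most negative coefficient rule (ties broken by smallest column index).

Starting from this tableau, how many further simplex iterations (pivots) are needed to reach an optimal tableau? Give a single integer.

pivot: x2 in, s2 out → z = 6940/79
pivot: s1 in, x1 out → z = 112
No improving column remains; optimal.

2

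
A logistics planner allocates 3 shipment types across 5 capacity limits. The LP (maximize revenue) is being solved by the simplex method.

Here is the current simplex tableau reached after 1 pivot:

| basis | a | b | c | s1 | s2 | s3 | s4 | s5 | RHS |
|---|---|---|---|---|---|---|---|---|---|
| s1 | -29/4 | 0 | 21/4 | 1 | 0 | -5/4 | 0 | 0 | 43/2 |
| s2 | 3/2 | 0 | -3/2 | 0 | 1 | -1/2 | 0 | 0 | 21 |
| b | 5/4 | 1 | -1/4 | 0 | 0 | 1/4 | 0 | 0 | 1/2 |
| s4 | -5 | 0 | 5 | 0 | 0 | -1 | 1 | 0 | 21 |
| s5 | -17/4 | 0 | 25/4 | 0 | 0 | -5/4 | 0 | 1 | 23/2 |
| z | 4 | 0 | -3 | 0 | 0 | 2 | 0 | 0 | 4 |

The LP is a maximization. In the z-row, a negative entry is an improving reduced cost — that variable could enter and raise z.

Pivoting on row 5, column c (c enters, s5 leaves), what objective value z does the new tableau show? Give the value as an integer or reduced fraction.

Minimum ratio for c: (23/2)/(25/4) = 46/25.
z changes by −(z-row coeff of c)·ratio = −(-3)·(46/25) = 138/25.
New z = 4 + (138/25) = 238/25.

238/25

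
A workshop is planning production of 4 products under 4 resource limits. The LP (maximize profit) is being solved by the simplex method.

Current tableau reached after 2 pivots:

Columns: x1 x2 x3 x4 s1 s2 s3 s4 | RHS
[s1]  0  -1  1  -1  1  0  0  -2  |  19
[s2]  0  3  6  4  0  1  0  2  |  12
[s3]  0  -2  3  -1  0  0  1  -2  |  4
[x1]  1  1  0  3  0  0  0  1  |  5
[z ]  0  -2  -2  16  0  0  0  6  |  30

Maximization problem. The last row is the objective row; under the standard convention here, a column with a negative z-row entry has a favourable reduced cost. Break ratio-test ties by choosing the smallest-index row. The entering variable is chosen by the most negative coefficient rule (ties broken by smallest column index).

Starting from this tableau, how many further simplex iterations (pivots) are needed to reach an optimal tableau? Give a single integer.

pivot: x2 in, s2 out → z = 38
No improving column remains; optimal.

1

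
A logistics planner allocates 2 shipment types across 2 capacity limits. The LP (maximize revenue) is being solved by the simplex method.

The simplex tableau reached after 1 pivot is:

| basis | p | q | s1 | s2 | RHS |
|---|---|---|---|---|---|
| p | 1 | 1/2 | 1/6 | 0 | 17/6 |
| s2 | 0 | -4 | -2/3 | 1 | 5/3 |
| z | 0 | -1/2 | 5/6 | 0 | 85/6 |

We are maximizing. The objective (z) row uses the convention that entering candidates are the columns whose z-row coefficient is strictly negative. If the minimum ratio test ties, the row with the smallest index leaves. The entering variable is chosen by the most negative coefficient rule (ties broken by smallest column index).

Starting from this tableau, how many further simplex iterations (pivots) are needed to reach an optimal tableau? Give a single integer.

pivot: q in, p out → z = 17
No improving column remains; optimal.

1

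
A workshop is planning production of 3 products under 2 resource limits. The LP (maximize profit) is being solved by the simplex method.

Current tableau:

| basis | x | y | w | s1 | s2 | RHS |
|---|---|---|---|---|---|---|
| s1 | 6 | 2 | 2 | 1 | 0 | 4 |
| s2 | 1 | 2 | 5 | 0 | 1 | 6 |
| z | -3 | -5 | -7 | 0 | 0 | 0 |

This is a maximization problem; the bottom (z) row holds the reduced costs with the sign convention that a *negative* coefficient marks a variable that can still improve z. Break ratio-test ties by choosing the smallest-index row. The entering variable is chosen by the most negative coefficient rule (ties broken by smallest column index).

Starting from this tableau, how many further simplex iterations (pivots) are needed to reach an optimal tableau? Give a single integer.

pivot: w in, s2 out → z = 42/5
pivot: y in, s1 out → z = 34/3
No improving column remains; optimal.

2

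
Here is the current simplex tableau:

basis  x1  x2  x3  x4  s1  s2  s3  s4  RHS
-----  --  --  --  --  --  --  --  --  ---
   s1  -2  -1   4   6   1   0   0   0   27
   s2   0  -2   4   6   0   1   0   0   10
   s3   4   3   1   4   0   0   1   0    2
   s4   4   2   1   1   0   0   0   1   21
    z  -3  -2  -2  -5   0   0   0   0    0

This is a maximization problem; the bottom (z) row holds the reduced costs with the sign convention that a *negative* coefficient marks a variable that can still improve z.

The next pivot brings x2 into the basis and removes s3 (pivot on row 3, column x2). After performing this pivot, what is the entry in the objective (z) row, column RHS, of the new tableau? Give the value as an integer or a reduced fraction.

4/3

Pivot element is row 3, column x2: 3.
Normalize row 3: new (row 3, RHS) = 2/3 = 2/3.
z-row ← z-row − (-2)·(new row 3): 0 − (-2)·(2/3) = 4/3.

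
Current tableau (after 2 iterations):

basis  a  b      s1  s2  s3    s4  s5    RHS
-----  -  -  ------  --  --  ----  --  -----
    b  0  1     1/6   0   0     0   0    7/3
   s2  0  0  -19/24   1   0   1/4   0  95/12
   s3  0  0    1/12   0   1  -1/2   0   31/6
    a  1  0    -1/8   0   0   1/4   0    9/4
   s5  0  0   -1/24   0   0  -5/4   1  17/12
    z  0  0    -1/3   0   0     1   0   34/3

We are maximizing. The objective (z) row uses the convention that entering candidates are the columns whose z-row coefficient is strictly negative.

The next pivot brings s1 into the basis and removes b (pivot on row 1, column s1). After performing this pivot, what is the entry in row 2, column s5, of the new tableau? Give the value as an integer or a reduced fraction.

Pivot element is row 1, column s1: 1/6.
Normalize row 1: new (row 1, s5) = 0/(1/6) = 0.
row 2 ← row 2 − (-19/24)·(new row 1): 0 − (-19/24)·0 = 0.

0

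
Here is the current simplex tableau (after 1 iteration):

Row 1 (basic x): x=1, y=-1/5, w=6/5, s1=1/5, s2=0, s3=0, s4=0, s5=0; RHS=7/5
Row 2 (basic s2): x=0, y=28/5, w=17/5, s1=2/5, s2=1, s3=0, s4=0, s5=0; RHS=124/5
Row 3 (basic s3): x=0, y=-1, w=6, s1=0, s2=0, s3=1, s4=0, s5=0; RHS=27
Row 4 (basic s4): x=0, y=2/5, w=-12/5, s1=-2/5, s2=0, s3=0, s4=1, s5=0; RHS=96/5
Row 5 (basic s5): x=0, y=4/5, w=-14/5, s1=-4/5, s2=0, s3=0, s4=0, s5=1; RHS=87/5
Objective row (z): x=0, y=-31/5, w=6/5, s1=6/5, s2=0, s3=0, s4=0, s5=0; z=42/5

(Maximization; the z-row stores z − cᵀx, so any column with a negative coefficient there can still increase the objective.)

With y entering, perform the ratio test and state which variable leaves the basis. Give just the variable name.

s2

Ratios: row 1 (x): entry -1/5 ≤ 0, skip; row 2 (s2): (124/5)/(28/5) = 31/7; row 3 (s3): entry -1 ≤ 0, skip; row 4 (s4): (96/5)/(2/5) = 48; row 5 (s5): (87/5)/(4/5) = 87/4.
Minimum ratio 31/7 is in the s2 row, so s2 leaves.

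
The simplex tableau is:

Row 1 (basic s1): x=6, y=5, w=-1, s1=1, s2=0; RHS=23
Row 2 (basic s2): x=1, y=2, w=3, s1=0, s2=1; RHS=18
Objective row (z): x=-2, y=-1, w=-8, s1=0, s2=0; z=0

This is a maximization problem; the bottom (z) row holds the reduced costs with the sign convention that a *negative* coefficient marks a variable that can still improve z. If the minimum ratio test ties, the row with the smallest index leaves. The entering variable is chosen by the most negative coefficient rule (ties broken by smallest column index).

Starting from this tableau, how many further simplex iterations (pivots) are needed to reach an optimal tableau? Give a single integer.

1

pivot: w in, s2 out → z = 48
No improving column remains; optimal.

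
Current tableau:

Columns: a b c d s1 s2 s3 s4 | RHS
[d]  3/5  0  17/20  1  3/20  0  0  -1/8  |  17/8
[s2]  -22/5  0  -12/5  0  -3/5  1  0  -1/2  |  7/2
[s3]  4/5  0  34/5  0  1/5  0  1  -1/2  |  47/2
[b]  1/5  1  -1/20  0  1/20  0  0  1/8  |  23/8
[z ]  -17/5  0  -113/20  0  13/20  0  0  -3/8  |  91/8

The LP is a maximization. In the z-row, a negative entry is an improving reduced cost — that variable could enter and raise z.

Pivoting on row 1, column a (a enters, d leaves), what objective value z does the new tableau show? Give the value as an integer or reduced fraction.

281/12

Minimum ratio for a: (17/8)/(3/5) = 85/24.
z changes by −(z-row coeff of a)·ratio = −(-17/5)·(85/24) = 289/24.
New z = 91/8 + (289/24) = 281/12.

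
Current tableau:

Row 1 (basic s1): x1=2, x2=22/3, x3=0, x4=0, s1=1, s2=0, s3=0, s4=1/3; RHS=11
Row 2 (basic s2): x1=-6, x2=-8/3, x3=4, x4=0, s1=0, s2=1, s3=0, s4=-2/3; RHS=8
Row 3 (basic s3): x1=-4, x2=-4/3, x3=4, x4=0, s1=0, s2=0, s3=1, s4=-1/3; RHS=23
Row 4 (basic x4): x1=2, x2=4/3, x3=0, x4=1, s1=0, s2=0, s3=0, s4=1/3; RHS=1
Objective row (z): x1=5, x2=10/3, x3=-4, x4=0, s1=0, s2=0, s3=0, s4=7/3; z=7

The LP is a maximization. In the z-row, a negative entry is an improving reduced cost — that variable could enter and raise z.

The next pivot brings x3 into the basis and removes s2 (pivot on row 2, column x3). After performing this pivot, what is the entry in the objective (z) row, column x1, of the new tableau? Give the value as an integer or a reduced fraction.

Pivot element is row 2, column x3: 4.
Normalize row 2: new (row 2, x1) = (-6)/4 = -3/2.
z-row ← z-row − (-4)·(new row 2): 5 − (-4)·(-3/2) = -1.

-1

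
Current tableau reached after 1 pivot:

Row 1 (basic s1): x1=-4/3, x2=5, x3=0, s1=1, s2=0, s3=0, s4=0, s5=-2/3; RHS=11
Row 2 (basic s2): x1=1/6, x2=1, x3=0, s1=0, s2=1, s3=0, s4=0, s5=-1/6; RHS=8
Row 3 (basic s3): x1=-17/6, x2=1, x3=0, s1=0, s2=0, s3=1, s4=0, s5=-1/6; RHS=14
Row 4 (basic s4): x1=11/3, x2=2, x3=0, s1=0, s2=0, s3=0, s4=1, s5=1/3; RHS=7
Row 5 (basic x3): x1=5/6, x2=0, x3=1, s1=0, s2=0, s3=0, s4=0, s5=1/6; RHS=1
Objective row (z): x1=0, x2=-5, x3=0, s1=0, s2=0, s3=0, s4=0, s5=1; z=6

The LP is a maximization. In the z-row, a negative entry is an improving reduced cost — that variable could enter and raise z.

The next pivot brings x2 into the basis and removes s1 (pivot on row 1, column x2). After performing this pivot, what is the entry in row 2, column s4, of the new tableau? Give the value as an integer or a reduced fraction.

0

Pivot element is row 1, column x2: 5.
Normalize row 1: new (row 1, s4) = 0/5 = 0.
row 2 ← row 2 − 1·(new row 1): 0 − 1·0 = 0.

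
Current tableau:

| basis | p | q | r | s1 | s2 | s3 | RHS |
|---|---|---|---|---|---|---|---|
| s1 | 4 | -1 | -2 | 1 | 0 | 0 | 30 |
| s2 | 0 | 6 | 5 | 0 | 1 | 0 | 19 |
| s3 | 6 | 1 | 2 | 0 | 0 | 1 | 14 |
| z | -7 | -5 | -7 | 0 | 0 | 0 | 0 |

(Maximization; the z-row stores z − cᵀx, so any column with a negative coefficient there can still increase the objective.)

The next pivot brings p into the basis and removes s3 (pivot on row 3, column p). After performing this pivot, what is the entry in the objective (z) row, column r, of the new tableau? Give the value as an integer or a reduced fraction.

Pivot element is row 3, column p: 6.
Normalize row 3: new (row 3, r) = 2/6 = 1/3.
z-row ← z-row − (-7)·(new row 3): -7 − (-7)·(1/3) = -14/3.

-14/3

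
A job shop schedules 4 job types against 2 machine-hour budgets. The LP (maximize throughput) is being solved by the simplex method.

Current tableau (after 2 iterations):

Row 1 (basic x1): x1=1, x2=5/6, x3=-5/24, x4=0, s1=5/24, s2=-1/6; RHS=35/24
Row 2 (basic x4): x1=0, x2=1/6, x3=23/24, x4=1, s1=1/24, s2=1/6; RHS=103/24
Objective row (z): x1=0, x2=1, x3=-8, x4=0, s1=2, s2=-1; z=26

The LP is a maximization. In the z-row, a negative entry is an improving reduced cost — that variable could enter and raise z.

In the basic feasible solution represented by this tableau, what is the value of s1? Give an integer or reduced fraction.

0

s1 is nonbasic (not in the basis column), so its value in the current BFS is 0.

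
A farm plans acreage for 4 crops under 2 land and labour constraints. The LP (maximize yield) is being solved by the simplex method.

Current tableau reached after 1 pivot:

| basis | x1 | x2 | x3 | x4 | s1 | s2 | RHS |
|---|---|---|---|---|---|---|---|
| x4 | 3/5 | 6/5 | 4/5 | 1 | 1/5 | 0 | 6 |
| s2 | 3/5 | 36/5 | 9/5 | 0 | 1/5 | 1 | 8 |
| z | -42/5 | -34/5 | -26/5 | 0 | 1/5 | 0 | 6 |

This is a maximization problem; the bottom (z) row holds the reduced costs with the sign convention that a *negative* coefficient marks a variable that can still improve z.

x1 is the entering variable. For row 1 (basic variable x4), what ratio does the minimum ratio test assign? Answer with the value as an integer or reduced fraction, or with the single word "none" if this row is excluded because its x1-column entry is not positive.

Ratio = RHS / (x1 entry) = 6 / (3/5) = 10.

10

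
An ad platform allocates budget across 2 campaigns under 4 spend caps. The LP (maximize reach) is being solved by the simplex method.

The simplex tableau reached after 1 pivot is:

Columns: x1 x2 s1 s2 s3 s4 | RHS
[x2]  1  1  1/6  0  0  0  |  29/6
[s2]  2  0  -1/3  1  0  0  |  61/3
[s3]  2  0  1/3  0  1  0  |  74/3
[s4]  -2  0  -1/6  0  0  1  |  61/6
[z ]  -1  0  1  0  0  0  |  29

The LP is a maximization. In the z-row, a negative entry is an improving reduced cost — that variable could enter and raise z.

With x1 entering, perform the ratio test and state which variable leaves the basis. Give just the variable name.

x2

Ratios: row 1 (x2): (29/6)/1 = 29/6; row 2 (s2): (61/3)/2 = 61/6; row 3 (s3): (74/3)/2 = 37/3; row 4 (s4): entry -2 ≤ 0, skip.
Minimum ratio 29/6 is in the x2 row, so x2 leaves.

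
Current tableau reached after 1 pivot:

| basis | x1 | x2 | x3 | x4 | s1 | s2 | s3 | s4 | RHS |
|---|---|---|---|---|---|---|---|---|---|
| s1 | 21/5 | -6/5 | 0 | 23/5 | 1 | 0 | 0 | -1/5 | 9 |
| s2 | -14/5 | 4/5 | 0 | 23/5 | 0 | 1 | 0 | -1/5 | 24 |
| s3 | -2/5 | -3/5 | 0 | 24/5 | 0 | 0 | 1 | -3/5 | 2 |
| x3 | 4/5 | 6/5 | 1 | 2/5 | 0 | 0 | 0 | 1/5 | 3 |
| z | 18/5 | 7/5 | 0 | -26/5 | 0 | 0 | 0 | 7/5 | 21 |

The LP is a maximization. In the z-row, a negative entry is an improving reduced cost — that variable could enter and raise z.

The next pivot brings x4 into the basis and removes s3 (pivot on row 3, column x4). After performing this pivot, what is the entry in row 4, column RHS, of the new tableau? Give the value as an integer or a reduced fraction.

Pivot element is row 3, column x4: 24/5.
Normalize row 3: new (row 3, RHS) = 2/(24/5) = 5/12.
row 4 ← row 4 − (2/5)·(new row 3): 3 − (2/5)·(5/12) = 17/6.

17/6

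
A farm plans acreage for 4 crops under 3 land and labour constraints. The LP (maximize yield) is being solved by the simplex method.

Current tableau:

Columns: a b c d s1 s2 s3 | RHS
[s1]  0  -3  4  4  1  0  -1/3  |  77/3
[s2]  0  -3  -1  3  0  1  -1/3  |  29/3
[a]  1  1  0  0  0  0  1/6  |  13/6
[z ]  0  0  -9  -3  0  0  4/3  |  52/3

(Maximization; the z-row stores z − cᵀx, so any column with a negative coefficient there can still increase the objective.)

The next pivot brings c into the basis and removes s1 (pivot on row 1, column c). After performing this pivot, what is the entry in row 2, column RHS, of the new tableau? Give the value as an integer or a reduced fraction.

Pivot element is row 1, column c: 4.
Normalize row 1: new (row 1, RHS) = (77/3)/4 = 77/12.
row 2 ← row 2 − (-1)·(new row 1): 29/3 − (-1)·(77/12) = 193/12.

193/12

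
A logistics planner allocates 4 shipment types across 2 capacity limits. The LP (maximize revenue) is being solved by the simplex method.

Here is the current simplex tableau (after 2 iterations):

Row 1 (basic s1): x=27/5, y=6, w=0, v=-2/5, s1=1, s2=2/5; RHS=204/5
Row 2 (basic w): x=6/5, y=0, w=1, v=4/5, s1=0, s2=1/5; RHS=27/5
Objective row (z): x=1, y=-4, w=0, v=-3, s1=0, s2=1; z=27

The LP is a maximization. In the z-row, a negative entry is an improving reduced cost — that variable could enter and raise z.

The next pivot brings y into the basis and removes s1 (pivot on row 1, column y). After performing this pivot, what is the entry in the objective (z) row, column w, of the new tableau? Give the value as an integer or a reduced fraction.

Pivot element is row 1, column y: 6.
Normalize row 1: new (row 1, w) = 0/6 = 0.
z-row ← z-row − (-4)·(new row 1): 0 − (-4)·0 = 0.

0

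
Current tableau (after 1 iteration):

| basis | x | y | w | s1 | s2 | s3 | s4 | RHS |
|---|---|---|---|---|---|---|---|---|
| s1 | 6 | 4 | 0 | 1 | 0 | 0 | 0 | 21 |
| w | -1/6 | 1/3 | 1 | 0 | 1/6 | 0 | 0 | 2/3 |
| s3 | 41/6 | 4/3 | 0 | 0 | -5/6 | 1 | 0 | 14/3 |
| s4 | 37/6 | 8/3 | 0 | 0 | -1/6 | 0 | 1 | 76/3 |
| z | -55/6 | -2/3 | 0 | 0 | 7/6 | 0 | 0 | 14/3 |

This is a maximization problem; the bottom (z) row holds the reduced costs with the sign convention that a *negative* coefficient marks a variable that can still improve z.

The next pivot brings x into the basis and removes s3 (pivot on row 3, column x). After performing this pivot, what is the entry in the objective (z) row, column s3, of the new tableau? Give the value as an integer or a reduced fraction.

Pivot element is row 3, column x: 41/6.
Normalize row 3: new (row 3, s3) = 1/(41/6) = 6/41.
z-row ← z-row − (-55/6)·(new row 3): 0 − (-55/6)·(6/41) = 55/41.

55/41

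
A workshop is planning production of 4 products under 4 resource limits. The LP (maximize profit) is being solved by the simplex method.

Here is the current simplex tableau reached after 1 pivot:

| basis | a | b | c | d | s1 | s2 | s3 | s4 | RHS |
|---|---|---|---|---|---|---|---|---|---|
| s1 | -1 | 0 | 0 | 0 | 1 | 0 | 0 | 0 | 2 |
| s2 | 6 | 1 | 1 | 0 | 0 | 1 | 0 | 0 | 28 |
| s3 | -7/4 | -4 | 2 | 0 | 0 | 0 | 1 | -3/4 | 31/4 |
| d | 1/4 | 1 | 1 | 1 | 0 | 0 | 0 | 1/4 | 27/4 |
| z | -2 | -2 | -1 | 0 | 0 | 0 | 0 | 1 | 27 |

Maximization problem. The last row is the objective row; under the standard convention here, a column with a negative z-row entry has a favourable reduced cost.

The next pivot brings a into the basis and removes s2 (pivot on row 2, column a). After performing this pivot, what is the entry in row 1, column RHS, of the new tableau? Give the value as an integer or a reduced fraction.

Pivot element is row 2, column a: 6.
Normalize row 2: new (row 2, RHS) = 28/6 = 14/3.
row 1 ← row 1 − (-1)·(new row 2): 2 − (-1)·(14/3) = 20/3.

20/3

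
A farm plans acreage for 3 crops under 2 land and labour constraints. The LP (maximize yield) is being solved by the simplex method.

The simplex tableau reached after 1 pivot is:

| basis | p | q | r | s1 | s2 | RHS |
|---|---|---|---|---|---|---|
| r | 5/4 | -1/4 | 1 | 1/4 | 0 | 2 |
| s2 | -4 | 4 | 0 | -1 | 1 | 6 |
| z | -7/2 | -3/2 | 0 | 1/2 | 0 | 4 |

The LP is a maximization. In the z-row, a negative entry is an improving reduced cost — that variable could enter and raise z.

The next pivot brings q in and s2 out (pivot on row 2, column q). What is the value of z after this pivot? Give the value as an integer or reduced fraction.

Minimum ratio for q: 6/4 = 3/2.
z changes by −(z-row coeff of q)·ratio = −(-3/2)·(3/2) = 9/4.
New z = 4 + (9/4) = 25/4.

25/4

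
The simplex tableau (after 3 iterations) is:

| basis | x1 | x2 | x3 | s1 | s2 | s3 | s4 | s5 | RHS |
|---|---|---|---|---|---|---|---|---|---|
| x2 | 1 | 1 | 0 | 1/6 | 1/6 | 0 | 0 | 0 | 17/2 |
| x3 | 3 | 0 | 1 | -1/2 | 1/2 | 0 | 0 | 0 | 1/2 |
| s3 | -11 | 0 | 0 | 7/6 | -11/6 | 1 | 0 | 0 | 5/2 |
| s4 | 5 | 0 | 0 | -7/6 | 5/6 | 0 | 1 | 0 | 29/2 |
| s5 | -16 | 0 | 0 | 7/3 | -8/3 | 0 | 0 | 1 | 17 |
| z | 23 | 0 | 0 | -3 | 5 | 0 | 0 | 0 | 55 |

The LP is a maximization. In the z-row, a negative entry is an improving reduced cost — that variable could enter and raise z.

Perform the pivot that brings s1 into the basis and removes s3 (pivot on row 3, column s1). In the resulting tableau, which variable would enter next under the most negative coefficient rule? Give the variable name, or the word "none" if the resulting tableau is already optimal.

x1

Pivot element 7/6. New z-row = old z-row − (-3)·(row 3/(7/6)).
Updated z-row coefficients: x1: -37/7, x2: 0, x3: 0, s1: 0, s2: 2/7, s3: 18/7, s4: 0, s5: 0.
The most negative is -37/7 in column x1, so x1 would enter next.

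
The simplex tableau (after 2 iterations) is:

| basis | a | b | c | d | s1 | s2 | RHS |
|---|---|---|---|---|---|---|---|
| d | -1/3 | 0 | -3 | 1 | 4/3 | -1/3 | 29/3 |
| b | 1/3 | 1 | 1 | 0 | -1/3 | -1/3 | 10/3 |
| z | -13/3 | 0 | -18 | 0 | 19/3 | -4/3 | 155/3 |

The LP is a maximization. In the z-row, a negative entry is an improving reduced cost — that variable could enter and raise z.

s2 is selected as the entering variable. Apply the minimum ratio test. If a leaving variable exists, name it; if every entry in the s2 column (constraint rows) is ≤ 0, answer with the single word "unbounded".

unbounded

s2-column entries: row 1: -1/3, row 2: -1/3. All ≤ 0, so s2 can increase without bound; the LP is unbounded in this direction.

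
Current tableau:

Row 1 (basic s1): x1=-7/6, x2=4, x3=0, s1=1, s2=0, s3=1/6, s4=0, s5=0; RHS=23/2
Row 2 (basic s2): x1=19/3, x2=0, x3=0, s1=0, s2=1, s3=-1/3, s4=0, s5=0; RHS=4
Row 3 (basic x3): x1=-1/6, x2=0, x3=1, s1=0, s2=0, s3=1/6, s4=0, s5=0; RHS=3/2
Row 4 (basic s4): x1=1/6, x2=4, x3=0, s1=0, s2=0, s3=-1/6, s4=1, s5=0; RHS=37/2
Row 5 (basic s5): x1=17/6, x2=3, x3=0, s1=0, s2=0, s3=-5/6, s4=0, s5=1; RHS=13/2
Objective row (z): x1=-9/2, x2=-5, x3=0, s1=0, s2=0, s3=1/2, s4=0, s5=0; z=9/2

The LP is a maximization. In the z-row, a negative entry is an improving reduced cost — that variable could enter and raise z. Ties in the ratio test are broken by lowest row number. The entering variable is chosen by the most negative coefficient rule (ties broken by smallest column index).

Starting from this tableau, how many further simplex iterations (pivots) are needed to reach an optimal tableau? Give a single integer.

pivot: x2 in, s5 out → z = 46/3
pivot: s3 in, s1 out → z = 398/23
pivot: x1 in, s2 out → z = 1179/58
No improving column remains; optimal.

3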